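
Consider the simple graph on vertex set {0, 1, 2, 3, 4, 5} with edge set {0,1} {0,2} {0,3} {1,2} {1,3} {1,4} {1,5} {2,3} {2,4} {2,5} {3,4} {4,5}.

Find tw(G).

A width-3 tree decomposition is:
Bags: B1 = {0, 1, 2, 3}  B2 = {1, 2, 3, 4}  B3 = {1, 2, 4, 5}
Tree: B1–B2, B2–B3
The largest bag has 4 vertices, giving width 3; this decomposition certifies tw(G) ≤ 3. Conversely, {0, 1, 2, 3} is a clique of size 4, and the vertices of any clique must share a bag in every tree decomposition; so some bag has ≥ 4 vertices and tw(G) ≥ 3. Hence tw(G) = 3 exactly.

3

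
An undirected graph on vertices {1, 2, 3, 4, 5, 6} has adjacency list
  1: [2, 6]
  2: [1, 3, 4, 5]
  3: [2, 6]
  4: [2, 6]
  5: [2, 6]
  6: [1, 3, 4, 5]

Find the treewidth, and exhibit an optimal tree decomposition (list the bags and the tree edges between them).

The largest bag has 3 vertices, giving width 2; this decomposition certifies tw(G) ≤ 2. Since 2–4–6–5–2 is a cycle in G, G is not acyclic. Forests are exactly the graphs of treewidth ≤ 1, so tw(G) ≥ 2. The upper and lower bounds meet at 2, so that is the treewidth.

Treewidth 2.
One optimal decomposition is:
Bags: B1 = {2, 4, 6}  B2 = {2, 5, 6}  B3 = {2, 3, 6}  B4 = {1, 2, 6}
Tree: B1–B2, B2–B3, B3–B4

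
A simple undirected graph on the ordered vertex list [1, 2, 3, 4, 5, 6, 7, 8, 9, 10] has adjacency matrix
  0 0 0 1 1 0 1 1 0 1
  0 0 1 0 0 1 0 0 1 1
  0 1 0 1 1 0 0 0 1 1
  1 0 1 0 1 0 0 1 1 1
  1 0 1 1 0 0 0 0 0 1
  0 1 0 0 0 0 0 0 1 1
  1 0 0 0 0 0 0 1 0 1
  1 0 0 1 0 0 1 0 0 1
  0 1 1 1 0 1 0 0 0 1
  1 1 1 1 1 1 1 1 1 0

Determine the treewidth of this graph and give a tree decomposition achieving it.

Treewidth 3.
Bags: B1 = {3, 4, 9, 10}  B2 = {3, 4, 5, 10}  B3 = {2, 3, 9, 10}  B4 = {1, 4, 5, 10}  B5 = {1, 4, 8, 10}  B6 = {1, 7, 8, 10}  B7 = {2, 6, 9, 10}
Tree: B1–B2, B1–B3, B2–B4, B4–B5, B5–B6, B3–B7

Each bag holds 4 vertices, so the decomposition has width 3, which upper-bounds the treewidth. On the other hand G contains the 4-clique {2, 3, 9, 10}. A clique must lie in a single bag of any decomposition, so no decomposition can have width below 3. The upper and lower bounds meet at 3, so that is the treewidth.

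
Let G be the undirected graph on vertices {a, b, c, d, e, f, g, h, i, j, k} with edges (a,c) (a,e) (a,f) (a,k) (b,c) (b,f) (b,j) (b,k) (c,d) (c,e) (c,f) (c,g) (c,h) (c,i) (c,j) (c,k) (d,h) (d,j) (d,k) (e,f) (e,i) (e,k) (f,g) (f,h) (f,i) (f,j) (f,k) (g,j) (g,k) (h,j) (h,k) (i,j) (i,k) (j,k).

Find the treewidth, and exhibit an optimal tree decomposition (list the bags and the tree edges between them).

Treewidth 4.
Bags: B1 = {c, f, h, j, k}  B2 = {c, f, i, j, k}  B3 = {c, e, f, i, k}  B4 = {c, f, g, j, k}  B5 = {b, c, f, j, k}  B6 = {c, d, h, j, k}  B7 = {a, c, e, f, k}
Tree: B1–B2, B2–B3, B2–B4, B1–B5, B1–B6, B3–B7

The largest bag has 5 vertices, giving width 4; this decomposition certifies tw(G) ≤ 4. Conversely, {c, d, h, j, k} is a clique of size 5, and the vertices of any clique must share a bag in every tree decomposition; so some bag has ≥ 5 vertices and tw(G) ≥ 4. Combining the bounds, tw(G) = 4.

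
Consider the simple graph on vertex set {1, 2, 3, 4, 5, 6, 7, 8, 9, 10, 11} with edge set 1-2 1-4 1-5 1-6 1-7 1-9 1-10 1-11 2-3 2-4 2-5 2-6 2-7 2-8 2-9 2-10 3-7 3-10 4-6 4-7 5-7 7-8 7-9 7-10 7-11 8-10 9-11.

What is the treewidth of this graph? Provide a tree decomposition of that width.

The largest bag has 4 vertices, giving width 3; this decomposition certifies tw(G) ≤ 3. On the other hand G contains the 4-clique {1, 2, 4, 6}. A clique must lie in a single bag of any decomposition, so no decomposition can have width below 3. Therefore the treewidth is 3.

Treewidth 3.
Bags: B1 = {1, 2, 7, 10}  B2 = {1, 2, 7, 9}  B3 = {1, 7, 9, 11}  B4 = {1, 2, 4, 7}  B5 = {2, 7, 8, 10}  B6 = {2, 3, 7, 10}  B7 = {1, 2, 4, 6}  B8 = {1, 2, 5, 7}
Tree: B1–B2, B2–B3, B1–B4, B1–B5, B1–B6, B4–B7, B2–B8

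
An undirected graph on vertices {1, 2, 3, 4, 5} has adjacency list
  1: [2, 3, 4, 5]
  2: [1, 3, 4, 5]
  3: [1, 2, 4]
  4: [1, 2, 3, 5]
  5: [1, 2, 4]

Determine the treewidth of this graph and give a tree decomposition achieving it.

Treewidth 3.
Bags: B1 = {1, 2, 3, 4}  B2 = {1, 2, 4, 5}
Tree: B1–B2

The largest bag has 4 vertices, giving width 3; this decomposition certifies tw(G) ≤ 3. For the lower bound, the 4 vertices {1, 2, 3, 4} are pairwise adjacent, and any tree decomposition puts a clique entirely inside one bag — forcing width ≥ 3. The upper and lower bounds meet at 3, so that is the treewidth.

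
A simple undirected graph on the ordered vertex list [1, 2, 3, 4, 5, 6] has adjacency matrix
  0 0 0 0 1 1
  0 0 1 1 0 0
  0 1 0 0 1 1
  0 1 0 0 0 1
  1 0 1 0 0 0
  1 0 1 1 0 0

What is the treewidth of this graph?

A width-2 tree decomposition is:
Bags: B1 = {1, 3, 5}  B2 = {1, 3, 6}  B3 = {2, 3, 6}  B4 = {2, 4, 6}
Tree: B1–B2, B2–B3, B3–B4
Each bag holds 3 vertices, so the decomposition has width 2, which upper-bounds the treewidth. For the lower bound, G contains the cycle 5–1–6–3–5, so G is not a forest; only forests have treewidth ≤ 1, hence tw(G) ≥ 2. Therefore the treewidth is 2.

2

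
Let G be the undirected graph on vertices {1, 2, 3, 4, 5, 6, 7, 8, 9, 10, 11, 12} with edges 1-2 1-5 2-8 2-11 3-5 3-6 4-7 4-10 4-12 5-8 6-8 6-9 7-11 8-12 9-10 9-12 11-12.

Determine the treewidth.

A width-3 tree decomposition is:
Bags: B1 = {1, 2, 3, 5}  B2 = {2, 3, 5, 8}  B3 = {2, 3, 6, 8}  B4 = {2, 6, 8, 11}  B5 = {6, 8, 11, 12}  B6 = {6, 9, 11, 12}  B7 = {7, 9, 11, 12}  B8 = {4, 7, 9, 12}  B9 = {4, 7, 9, 10}
Tree: B1–B2, B2–B3, B3–B4, B4–B5, B5–B6, B6–B7, B7–B8, B8–B9
The largest bag has 4 vertices, giving width 3; this decomposition certifies tw(G) ≤ 3. For the lower bound: the 4 vertex sets {1,3,5}, {2}, {8}, {6,9,11,12} are disjoint, each induces a connected subgraph, and every pair is joined by at least one edge of G. Contracting each set to a single vertex therefore yields K_{4} as a minor, and since treewidth is minor-monotone, tw(G) ≥ tw(K_{4}) = 3. Combining the bounds, tw(G) = 3.

3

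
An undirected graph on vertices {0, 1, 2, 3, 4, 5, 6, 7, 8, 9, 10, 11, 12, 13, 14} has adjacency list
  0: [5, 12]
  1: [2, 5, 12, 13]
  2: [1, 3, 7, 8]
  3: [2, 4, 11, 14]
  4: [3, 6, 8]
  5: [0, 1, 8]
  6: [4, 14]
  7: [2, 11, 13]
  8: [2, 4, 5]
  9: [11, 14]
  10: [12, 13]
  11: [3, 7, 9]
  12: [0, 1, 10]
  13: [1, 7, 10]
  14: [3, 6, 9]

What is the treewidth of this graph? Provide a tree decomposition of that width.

Treewidth 3.
One such decomposition:
Bags: B1 = {0, 5, 10, 12}  B2 = {1, 5, 10, 12}  B3 = {1, 5, 10, 13}  B4 = {1, 5, 8, 13}  B5 = {1, 2, 8, 13}  B6 = {2, 7, 8, 13}  B7 = {2, 4, 7, 8}  B8 = {2, 3, 4, 7}  B9 = {3, 4, 7, 11}  B10 = {3, 4, 6, 11}  B11 = {3, 6, 11, 14}  B12 = {6, 9, 11, 14}
Tree: B1–B2, B2–B3, B3–B4, B4–B5, B5–B6, B6–B7, B7–B8, B8–B9, B9–B10, B10–B11, B11–B12

Every bag has size at most 4, so the width is 4 − 1 = 3 and tw(G) ≤ 3. For the lower bound: the 4 vertex sets {0,10,12}, {5}, {1}, {2,7,8,13} are disjoint, each induces a connected subgraph, and every pair is joined by at least one edge of G. Contracting each set to a single vertex therefore yields K_{4} as a minor, and since treewidth is minor-monotone, tw(G) ≥ tw(K_{4}) = 3. Combining the bounds, tw(G) = 3.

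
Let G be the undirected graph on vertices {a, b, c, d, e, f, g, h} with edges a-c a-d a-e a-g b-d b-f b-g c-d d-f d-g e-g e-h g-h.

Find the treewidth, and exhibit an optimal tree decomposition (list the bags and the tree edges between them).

Every bag has size at most 3, so the width is 3 − 1 = 2 and tw(G) ≤ 2. Conversely, {a, d, g} is a clique of size 3, and the vertices of any clique must share a bag in every tree decomposition; so some bag has ≥ 3 vertices and tw(G) ≥ 2. The upper and lower bounds meet at 2, so that is the treewidth.

Treewidth 2.
One such decomposition:
Bags: B1 = {b, d, g}  B2 = {a, d, g}  B3 = {a, e, g}  B4 = {e, g, h}  B5 = {a, c, d}  B6 = {b, d, f}
Tree: B1–B2, B2–B3, B3–B4, B2–B5, B1–B6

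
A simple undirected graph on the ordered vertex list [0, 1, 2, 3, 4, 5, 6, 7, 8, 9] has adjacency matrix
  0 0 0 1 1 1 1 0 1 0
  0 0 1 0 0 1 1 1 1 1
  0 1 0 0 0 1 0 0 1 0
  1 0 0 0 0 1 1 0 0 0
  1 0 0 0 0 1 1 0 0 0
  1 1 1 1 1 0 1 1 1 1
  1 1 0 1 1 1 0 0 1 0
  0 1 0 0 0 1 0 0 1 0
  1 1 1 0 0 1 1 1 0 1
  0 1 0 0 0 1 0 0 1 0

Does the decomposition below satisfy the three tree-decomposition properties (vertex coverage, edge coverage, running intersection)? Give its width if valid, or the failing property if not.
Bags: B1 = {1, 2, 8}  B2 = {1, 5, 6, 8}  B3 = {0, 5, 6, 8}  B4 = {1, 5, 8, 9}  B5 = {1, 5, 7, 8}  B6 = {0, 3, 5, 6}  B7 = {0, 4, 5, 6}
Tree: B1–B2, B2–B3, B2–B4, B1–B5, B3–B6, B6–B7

A tree decomposition must satisfy three properties: every vertex lies in some bag; for every edge, both endpoints lie together in some bag; and for every vertex, the bags containing it form a connected subtree. Here edge (5,2) lies in no bag, so the decomposition is invalid.

No — edge (5,2) lies in no bag.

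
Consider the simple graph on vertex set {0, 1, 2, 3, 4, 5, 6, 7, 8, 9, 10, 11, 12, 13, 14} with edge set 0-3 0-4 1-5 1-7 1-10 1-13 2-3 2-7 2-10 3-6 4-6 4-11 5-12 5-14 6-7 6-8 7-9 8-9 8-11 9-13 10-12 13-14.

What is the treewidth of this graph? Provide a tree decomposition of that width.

Treewidth 3.
Bags: B1 = {0, 4, 8, 11}  B2 = {0, 4, 6, 8}  B3 = {0, 3, 6, 8}  B4 = {3, 6, 8, 9}  B5 = {3, 6, 7, 9}  B6 = {2, 3, 7, 9}  B7 = {2, 7, 9, 13}  B8 = {1, 2, 7, 13}  B9 = {1, 2, 10, 13}  B10 = {1, 10, 13, 14}  B11 = {1, 5, 10, 14}  B12 = {5, 10, 12, 14}
Tree: B1–B2, B2–B3, B3–B4, B4–B5, B5–B6, B6–B7, B7–B8, B8–B9, B9–B10, B10–B11, B11–B12

Each bag holds 4 vertices, so the decomposition has width 3, which upper-bounds the treewidth. For the lower bound: the 4 vertex sets {0,4,11}, {8}, {6}, {2,3,7,9} are disjoint, each induces a connected subgraph, and every pair is joined by at least one edge of G. Contracting each set to a single vertex therefore yields K_{4} as a minor, and since treewidth is minor-monotone, tw(G) ≥ tw(K_{4}) = 3. Therefore the treewidth is 3.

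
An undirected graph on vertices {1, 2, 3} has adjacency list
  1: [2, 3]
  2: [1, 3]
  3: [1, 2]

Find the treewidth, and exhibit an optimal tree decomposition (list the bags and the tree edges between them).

With just one bag of size 3, the width is 3 − 1 = 2, so tw(G) ≤ 2. On the other hand G contains the 3-clique {1, 2, 3}. A clique must lie in a single bag of any decomposition, so no decomposition can have width below 2. Therefore the treewidth is 2.

Treewidth 2.
One such decomposition:
Bags: B1 = {1, 2, 3}
Tree: (single bag)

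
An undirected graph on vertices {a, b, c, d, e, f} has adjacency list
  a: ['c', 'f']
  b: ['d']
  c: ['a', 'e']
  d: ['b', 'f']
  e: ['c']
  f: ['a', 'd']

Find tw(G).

1

A width-1 tree decomposition is:
Bags: B1 = {c, e}  B2 = {a, c}  B3 = {a, f}  B4 = {d, f}  B5 = {b, d}
Tree: B1–B2, B2–B3, B3–B4, B4–B5
The largest bag has 2 vertices, giving width 1; this decomposition certifies tw(G) ≤ 1. Any graph with an edge has treewidth ≥ 1, and G has the edge e–c. The upper and lower bounds meet at 1, so that is the treewidth.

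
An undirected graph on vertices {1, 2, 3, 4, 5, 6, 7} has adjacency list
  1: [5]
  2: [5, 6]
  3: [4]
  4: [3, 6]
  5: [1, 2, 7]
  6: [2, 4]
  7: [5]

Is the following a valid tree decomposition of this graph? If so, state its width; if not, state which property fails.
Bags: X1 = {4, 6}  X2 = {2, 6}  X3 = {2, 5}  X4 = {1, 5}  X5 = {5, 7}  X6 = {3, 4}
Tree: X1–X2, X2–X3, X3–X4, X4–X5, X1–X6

Vertex coverage: the bags together contain {1, 2, 3, 4, 5, 6, 7}, the full vertex set. Edge coverage: each edge of G has both endpoints in at least one bag. Running intersection: for every vertex, the bags containing it form a connected subtree. All three properties hold, so this is a valid tree decomposition of width max|bag| − 1 = 1, and hence tw(G) ≤ 1.

Yes; width 1.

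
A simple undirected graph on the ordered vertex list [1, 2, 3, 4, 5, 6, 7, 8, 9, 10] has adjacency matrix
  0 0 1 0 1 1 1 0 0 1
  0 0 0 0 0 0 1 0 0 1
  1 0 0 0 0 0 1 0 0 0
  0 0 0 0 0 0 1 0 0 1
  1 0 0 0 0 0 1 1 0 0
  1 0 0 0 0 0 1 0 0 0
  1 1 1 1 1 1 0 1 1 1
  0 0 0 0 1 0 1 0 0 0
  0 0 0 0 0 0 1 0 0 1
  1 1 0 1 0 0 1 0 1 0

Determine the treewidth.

A width-2 tree decomposition is:
Bags: B1 = {5, 7, 8}  B2 = {1, 5, 7}  B3 = {1, 7, 10}  B4 = {7, 9, 10}  B5 = {1, 6, 7}  B6 = {2, 7, 10}  B7 = {1, 3, 7}  B8 = {4, 7, 10}
Tree: B1–B2, B2–B3, B3–B4, B3–B5, B4–B6, B5–B7, B3–B8
Each bag holds 3 vertices, so the decomposition has width 2, which upper-bounds the treewidth. On the other hand G contains the 3-clique {1, 7, 10}. A clique must lie in a single bag of any decomposition, so no decomposition can have width below 2. Hence tw(G) = 2 exactly.

2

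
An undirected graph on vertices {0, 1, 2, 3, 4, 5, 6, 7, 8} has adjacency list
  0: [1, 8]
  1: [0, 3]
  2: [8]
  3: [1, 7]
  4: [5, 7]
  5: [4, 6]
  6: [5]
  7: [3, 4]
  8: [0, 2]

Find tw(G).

A width-1 tree decomposition is:
Bags: B1 = {2, 8}  B2 = {0, 8}  B3 = {0, 1}  B4 = {1, 3}  B5 = {3, 7}  B6 = {4, 7}  B7 = {4, 5}  B8 = {5, 6}
Tree: B1–B2, B2–B3, B3–B4, B4–B5, B5–B6, B6–B7, B7–B8
Each bag holds 2 vertices, so the decomposition has width 1, which upper-bounds the treewidth. Any graph with an edge has treewidth ≥ 1, and G has the edge 2–8. Combining the bounds, tw(G) = 1.

1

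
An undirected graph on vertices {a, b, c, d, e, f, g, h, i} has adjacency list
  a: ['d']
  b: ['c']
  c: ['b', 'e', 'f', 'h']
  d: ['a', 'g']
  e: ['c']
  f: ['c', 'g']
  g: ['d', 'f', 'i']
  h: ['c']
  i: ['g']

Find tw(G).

1

A width-1 tree decomposition is:
Bags: B1 = {f, g}  B2 = {d, g}  B3 = {c, f}  B4 = {g, i}  B5 = {c, e}  B6 = {c, h}  B7 = {b, c}  B8 = {a, d}
Tree: B1–B2, B1–B3, B2–B4, B3–B5, B5–B6, B3–B7, B2–B8
The largest bag has 2 vertices, giving width 1; this decomposition certifies tw(G) ≤ 1. G has an edge, so its treewidth is at least 1. Combining the bounds, tw(G) = 1.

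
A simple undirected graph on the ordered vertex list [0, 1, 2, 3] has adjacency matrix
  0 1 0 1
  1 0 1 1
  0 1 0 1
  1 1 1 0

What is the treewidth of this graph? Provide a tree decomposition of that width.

The largest bag has 3 vertices, giving width 2; this decomposition certifies tw(G) ≤ 2. On the other hand G contains the 3-clique {0, 1, 3}. A clique must lie in a single bag of any decomposition, so no decomposition can have width below 2. Hence tw(G) = 2 exactly.

Treewidth 2.
One optimal decomposition is:
Bags: B1 = {0, 1, 3}  B2 = {1, 2, 3}
Tree: B1–B2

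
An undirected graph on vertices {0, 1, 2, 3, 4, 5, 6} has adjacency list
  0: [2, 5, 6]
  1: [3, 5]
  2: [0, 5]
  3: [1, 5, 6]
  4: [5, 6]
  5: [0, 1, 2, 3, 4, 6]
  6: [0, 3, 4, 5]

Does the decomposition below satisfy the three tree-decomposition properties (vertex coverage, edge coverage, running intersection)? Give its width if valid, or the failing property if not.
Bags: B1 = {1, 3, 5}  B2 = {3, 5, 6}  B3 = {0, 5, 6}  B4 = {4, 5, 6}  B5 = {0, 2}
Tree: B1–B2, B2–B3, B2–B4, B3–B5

No — edge (5,2) lies in no bag.

A tree decomposition must satisfy three properties: every vertex lies in some bag; for every edge, both endpoints lie together in some bag; and for every vertex, the bags containing it form a connected subtree. Here edge (5,2) lies in no bag, so the decomposition is invalid.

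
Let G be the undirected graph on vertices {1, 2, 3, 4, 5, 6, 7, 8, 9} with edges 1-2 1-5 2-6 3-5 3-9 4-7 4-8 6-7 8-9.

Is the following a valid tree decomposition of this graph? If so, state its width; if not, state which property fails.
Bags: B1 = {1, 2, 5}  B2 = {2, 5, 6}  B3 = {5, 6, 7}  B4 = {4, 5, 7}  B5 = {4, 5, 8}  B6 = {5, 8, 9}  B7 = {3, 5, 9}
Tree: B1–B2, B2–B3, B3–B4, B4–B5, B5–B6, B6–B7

Yes; width 2.

Vertex coverage: the bags together contain {1, 2, 3, 4, 5, 6, 7, 8, 9}, the full vertex set. Edge coverage: each edge of G has both endpoints in at least one bag. Running intersection: for every vertex, the bags containing it form a connected subtree. All three properties hold, so this is a valid tree decomposition of width max|bag| − 1 = 2, and hence tw(G) ≤ 2.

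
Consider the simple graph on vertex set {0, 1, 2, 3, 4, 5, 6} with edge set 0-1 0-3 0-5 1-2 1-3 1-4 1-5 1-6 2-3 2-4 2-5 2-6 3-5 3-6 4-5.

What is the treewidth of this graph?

3

A width-3 tree decomposition is:
Bags: B1 = {1, 2, 3, 6}  B2 = {1, 2, 3, 5}  B3 = {0, 1, 3, 5}  B4 = {1, 2, 4, 5}
Tree: B1–B2, B2–B3, B2–B4
The largest bag has 4 vertices, giving width 3; this decomposition certifies tw(G) ≤ 3. On the other hand G contains the 4-clique {0, 1, 3, 5}. A clique must lie in a single bag of any decomposition, so no decomposition can have width below 3. Therefore the treewidth is 3.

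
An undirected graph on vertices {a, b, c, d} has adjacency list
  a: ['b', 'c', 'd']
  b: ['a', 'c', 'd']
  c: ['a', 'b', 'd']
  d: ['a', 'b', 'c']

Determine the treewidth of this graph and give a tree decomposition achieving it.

Treewidth 3.
Bags: B1 = {a, b, c, d}
Tree: (single bag)

A single bag containing all 4 vertices is trivially a valid decomposition of width 3. For the lower bound, the 4 vertices {a, b, c, d} are pairwise adjacent, and any tree decomposition puts a clique entirely inside one bag — forcing width ≥ 3. The upper and lower bounds meet at 3, so that is the treewidth.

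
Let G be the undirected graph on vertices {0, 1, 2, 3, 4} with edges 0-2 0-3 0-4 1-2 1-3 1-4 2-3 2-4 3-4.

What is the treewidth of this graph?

3

A width-3 tree decomposition is:
Bags: B1 = {0, 2, 3, 4}  B2 = {1, 2, 3, 4}
Tree: B1–B2
Every bag has size at most 4, so the width is 4 − 1 = 3 and tw(G) ≤ 3. For the lower bound, the 4 vertices {0, 2, 3, 4} are pairwise adjacent, and any tree decomposition puts a clique entirely inside one bag — forcing width ≥ 3. Combining the bounds, tw(G) = 3.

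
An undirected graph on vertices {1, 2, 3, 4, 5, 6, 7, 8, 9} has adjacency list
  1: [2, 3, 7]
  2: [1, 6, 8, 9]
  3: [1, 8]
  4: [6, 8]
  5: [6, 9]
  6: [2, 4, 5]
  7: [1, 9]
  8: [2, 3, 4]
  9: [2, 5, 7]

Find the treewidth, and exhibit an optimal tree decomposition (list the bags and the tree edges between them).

Treewidth 3.
Bags: B1 = {5, 6, 7, 9}  B2 = {2, 6, 7, 9}  B3 = {1, 2, 6, 7}  B4 = {1, 2, 4, 6}  B5 = {1, 2, 4, 8}  B6 = {1, 3, 4, 8}
Tree: B1–B2, B2–B3, B3–B4, B4–B5, B5–B6

Each bag holds 4 vertices, so the decomposition has width 3, which upper-bounds the treewidth. For the lower bound: the 4 vertex sets {5,7,9}, {6}, {2}, {1,3,4,8} are disjoint, each induces a connected subgraph, and every pair is joined by at least one edge of G. Contracting each set to a single vertex therefore yields K_{4} as a minor, and since treewidth is minor-monotone, tw(G) ≥ tw(K_{4}) = 3. Hence tw(G) = 3 exactly.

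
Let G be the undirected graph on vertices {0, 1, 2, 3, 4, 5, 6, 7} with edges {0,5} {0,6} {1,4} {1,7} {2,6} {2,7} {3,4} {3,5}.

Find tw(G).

A width-2 tree decomposition is:
Bags: B1 = {0, 2, 6}  B2 = {0, 2, 7}  B3 = {0, 1, 7}  B4 = {0, 1, 4}  B5 = {0, 3, 4}  B6 = {0, 3, 5}
Tree: B1–B2, B2–B3, B3–B4, B4–B5, B5–B6
Each bag holds 3 vertices, so the decomposition has width 2, which upper-bounds the treewidth. For the lower bound, G contains the cycle 0–6–2–7–1–4–3–5–0, so G is not a forest; only forests have treewidth ≤ 1, hence tw(G) ≥ 2. Hence tw(G) = 2 exactly.

2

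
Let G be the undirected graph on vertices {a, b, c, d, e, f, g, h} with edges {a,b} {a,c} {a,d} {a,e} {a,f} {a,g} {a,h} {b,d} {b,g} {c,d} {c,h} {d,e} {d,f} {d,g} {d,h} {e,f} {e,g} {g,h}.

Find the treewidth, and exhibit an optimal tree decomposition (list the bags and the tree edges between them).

Treewidth 3.
Bags: B1 = {a, d, g, h}  B2 = {a, c, d, h}  B3 = {a, d, e, g}  B4 = {a, d, e, f}  B5 = {a, b, d, g}
Tree: B1–B2, B1–B3, B3–B4, B1–B5

Each bag holds 4 vertices, so the decomposition has width 3, which upper-bounds the treewidth. For the lower bound, the 4 vertices {a, d, e, g} are pairwise adjacent, and any tree decomposition puts a clique entirely inside one bag — forcing width ≥ 3. Therefore the treewidth is 3.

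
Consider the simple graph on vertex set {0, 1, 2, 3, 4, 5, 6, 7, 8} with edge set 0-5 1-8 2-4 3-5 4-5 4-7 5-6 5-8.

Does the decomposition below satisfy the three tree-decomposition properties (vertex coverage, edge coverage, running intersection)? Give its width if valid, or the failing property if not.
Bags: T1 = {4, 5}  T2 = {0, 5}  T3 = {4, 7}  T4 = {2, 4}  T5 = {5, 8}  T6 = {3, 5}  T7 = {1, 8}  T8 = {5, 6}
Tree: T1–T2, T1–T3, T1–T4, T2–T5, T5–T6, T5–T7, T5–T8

Checking the three conditions: (i) the bags cover all of {0, 1, 2, 3, 4, 5, 6, 7, 8}; (ii) for each edge, some bag contains both endpoints; (iii) the bags containing any fixed vertex form a subtree. All hold, so the decomposition is valid with width 2 − 1 = 1.

Yes; width 1.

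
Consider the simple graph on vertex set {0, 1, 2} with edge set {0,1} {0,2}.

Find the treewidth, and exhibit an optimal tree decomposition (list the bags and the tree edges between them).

Treewidth 1.
One such decomposition:
Bags: B1 = {0, 2}  B2 = {0, 1}
Tree: B1–B2

Each bag holds 2 vertices, so the decomposition has width 1, which upper-bounds the treewidth. Any graph with an edge has treewidth ≥ 1, and G has the edge 2–0. Combining the bounds, tw(G) = 1.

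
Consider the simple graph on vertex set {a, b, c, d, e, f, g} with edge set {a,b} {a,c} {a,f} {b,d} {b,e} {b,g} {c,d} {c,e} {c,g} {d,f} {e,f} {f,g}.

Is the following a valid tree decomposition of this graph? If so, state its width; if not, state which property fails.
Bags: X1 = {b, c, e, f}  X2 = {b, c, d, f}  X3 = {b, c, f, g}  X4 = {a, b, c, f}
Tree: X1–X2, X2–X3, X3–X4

Yes; width 3.

Vertex coverage: the bags together contain {a, b, c, d, e, f, g}, the full vertex set. Edge coverage: each edge of G has both endpoints in at least one bag. Running intersection: for every vertex, the bags containing it form a connected subtree. All three properties hold, so this is a valid tree decomposition of width max|bag| − 1 = 3, and hence tw(G) ≤ 3.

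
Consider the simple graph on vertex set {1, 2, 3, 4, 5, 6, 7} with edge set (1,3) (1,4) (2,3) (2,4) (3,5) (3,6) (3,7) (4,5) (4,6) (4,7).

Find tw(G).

A width-2 tree decomposition is:
Bags: B1 = {3, 4, 5}  B2 = {3, 4, 7}  B3 = {3, 4, 6}  B4 = {1, 3, 4}  B5 = {2, 3, 4}
Tree: B1–B2, B2–B3, B3–B4, B4–B5
Every bag has size at most 3, so the width is 3 − 1 = 2 and tw(G) ≤ 2. The edges 3–5–4–7–3 form a cycle, so G is not a tree and its treewidth is at least 2. Hence tw(G) = 2 exactly.

2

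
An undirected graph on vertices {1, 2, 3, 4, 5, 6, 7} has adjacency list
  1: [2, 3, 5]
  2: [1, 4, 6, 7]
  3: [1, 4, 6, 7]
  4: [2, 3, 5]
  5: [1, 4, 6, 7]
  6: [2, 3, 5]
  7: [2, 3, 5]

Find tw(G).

A width-3 tree decomposition is:
Bags: B1 = {2, 3, 5, 6}  B2 = {2, 3, 5, 7}  B3 = {2, 3, 4, 5}  B4 = {1, 2, 3, 5}
Tree: B1–B2, B2–B3, B3–B4
The largest bag has 4 vertices, giving width 3; this decomposition certifies tw(G) ≤ 3. For the lower bound: the 4 vertex sets {3,6}, {5,7}, {2}, {4} are disjoint, each induces a connected subgraph, and every pair is joined by at least one edge of G. Contracting each set to a single vertex therefore yields K_{4} as a minor, and since treewidth is minor-monotone, tw(G) ≥ tw(K_{4}) = 3. Therefore the treewidth is 3.

3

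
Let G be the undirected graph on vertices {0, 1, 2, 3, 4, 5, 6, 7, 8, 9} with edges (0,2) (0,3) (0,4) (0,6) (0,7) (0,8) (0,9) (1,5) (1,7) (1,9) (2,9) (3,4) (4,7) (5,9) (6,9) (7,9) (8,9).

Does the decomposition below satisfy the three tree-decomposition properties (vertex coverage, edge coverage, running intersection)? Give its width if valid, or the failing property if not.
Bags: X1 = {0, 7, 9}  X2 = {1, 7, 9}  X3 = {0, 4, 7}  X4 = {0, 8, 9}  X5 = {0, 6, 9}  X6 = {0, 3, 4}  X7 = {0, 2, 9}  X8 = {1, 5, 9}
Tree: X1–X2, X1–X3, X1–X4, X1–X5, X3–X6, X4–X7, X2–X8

Every vertex of G appears in some bag (union = {0, 1, 2, 3, 4, 5, 6, 7, 8, 9}); every edge is covered by a bag; and for each vertex v the set of bags containing v is connected in the bag tree. The decomposition is therefore valid. The largest bag has 3 vertices, so the width is 2.

Yes; width 2.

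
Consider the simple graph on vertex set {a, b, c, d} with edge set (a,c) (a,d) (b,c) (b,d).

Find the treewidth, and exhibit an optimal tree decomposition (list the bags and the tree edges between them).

Treewidth 2.
One optimal decomposition is:
Bags: B1 = {a, b, d}  B2 = {a, b, c}
Tree: B1–B2

Every bag has size at most 3, so the width is 3 − 1 = 2 and tw(G) ≤ 2. For the lower bound, G contains the cycle a–d–b–c–a, so G is not a forest; only forests have treewidth ≤ 1, hence tw(G) ≥ 2. Combining the bounds, tw(G) = 2.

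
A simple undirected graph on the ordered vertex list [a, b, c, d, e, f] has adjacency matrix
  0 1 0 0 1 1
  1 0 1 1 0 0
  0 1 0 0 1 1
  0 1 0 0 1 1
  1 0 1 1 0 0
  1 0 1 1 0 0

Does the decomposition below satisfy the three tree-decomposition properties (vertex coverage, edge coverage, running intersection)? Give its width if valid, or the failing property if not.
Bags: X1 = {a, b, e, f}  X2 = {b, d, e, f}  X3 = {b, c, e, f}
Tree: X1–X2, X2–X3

Yes; width 3.

Checking the three conditions: (i) the bags cover all of {a, b, c, d, e, f}; (ii) for each edge, some bag contains both endpoints; (iii) the bags containing any fixed vertex form a subtree. All hold, so the decomposition is valid with width 4 − 1 = 3.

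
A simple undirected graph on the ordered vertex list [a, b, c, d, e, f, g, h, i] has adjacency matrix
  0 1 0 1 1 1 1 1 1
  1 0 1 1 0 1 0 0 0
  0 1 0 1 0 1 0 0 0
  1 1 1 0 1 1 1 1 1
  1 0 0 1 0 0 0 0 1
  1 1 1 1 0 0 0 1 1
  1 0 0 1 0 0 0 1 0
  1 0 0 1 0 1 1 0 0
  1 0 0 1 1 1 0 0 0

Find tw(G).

3

A width-3 tree decomposition is:
Bags: B1 = {a, b, d, f}  B2 = {a, d, f, i}  B3 = {b, c, d, f}  B4 = {a, d, f, h}  B5 = {a, d, e, i}  B6 = {a, d, g, h}
Tree: B1–B2, B1–B3, B1–B4, B2–B5, B4–B6
Every bag has size at most 4, so the width is 4 − 1 = 3 and tw(G) ≤ 3. Conversely, {b, c, d, f} is a clique of size 4, and the vertices of any clique must share a bag in every tree decomposition; so some bag has ≥ 4 vertices and tw(G) ≥ 3. Hence tw(G) = 3 exactly.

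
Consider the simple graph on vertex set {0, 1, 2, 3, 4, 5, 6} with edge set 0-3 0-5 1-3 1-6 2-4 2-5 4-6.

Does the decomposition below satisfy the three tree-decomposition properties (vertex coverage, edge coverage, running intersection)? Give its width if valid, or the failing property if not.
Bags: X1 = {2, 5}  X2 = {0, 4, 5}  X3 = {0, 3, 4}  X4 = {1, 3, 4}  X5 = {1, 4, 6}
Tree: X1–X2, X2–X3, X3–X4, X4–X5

No — edge (4,2) lies in no bag.

A tree decomposition must satisfy three properties: every vertex lies in some bag; for every edge, both endpoints lie together in some bag; and for every vertex, the bags containing it form a connected subtree. Here edge (4,2) lies in no bag, so the decomposition is invalid.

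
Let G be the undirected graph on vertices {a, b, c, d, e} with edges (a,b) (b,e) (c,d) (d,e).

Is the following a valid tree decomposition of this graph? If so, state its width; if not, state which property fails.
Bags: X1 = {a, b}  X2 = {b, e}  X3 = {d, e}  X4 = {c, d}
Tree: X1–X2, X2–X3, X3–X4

Yes; width 1.

Every vertex of G appears in some bag (union = {a, b, c, d, e}); every edge is covered by a bag; and for each vertex v the set of bags containing v is connected in the bag tree. The decomposition is therefore valid. The largest bag has 2 vertices, so the width is 1.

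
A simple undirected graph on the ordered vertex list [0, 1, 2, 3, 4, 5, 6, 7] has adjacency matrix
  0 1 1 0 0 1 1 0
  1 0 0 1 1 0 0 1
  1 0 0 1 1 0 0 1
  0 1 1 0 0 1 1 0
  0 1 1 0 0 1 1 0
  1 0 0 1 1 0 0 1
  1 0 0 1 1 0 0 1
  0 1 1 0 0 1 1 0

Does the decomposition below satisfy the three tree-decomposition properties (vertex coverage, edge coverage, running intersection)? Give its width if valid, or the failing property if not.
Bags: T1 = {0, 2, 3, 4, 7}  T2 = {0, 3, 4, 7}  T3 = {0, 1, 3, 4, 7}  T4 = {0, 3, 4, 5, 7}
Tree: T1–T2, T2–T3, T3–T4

No — vertex 6 appears in no bag.

A tree decomposition must satisfy three properties: every vertex lies in some bag; for every edge, both endpoints lie together in some bag; and for every vertex, the bags containing it form a connected subtree. Here vertex 6 appears in no bag, so the decomposition is invalid.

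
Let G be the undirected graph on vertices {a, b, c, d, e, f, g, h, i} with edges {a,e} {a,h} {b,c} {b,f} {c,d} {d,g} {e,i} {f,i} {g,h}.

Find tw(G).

2

A width-2 tree decomposition is:
Bags: B1 = {a, e, h}  B2 = {e, h, i}  B3 = {f, h, i}  B4 = {b, f, h}  B5 = {b, c, h}  B6 = {c, d, h}  B7 = {d, g, h}
Tree: B1–B2, B2–B3, B3–B4, B4–B5, B5–B6, B6–B7
The largest bag has 3 vertices, giving width 2; this decomposition certifies tw(G) ≤ 2. The edges h–a–e–i–f–b–c–d–g–h form a cycle, so G is not a tree and its treewidth is at least 2. The upper and lower bounds meet at 2, so that is the treewidth.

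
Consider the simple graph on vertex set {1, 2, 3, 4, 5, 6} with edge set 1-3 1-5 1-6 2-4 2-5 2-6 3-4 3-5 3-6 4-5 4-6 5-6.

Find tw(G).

3

A width-3 tree decomposition is:
Bags: B1 = {3, 4, 5, 6}  B2 = {1, 3, 5, 6}  B3 = {2, 4, 5, 6}
Tree: B1–B2, B1–B3
The largest bag has 4 vertices, giving width 3; this decomposition certifies tw(G) ≤ 3. For the lower bound, the 4 vertices {2, 4, 5, 6} are pairwise adjacent, and any tree decomposition puts a clique entirely inside one bag — forcing width ≥ 3. Combining the bounds, tw(G) = 3.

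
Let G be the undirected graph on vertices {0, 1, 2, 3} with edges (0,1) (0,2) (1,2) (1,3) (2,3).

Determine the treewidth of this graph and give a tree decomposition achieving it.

Treewidth 2.
One optimal decomposition is:
Bags: B1 = {0, 1, 2}  B2 = {1, 2, 3}
Tree: B1–B2

The largest bag has 3 vertices, giving width 2; this decomposition certifies tw(G) ≤ 2. For the lower bound, the 3 vertices {0, 1, 2} are pairwise adjacent, and any tree decomposition puts a clique entirely inside one bag — forcing width ≥ 2. The upper and lower bounds meet at 2, so that is the treewidth.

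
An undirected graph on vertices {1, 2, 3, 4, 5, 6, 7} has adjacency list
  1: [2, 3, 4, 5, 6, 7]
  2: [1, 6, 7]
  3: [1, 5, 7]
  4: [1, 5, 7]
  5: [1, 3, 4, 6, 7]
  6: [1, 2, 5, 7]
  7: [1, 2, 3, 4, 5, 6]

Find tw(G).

A width-3 tree decomposition is:
Bags: B1 = {1, 5, 6, 7}  B2 = {1, 4, 5, 7}  B3 = {1, 2, 6, 7}  B4 = {1, 3, 5, 7}
Tree: B1–B2, B1–B3, B2–B4
Every bag has size at most 4, so the width is 4 − 1 = 3 and tw(G) ≤ 3. Conversely, {1, 2, 6, 7} is a clique of size 4, and the vertices of any clique must share a bag in every tree decomposition; so some bag has ≥ 4 vertices and tw(G) ≥ 3. Hence tw(G) = 3 exactly.

3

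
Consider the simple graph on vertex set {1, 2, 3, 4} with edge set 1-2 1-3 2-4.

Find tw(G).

A width-1 tree decomposition is:
Bags: B1 = {2, 4}  B2 = {1, 2}  B3 = {1, 3}
Tree: B1–B2, B2–B3
Every bag has size at most 2, so the width is 2 − 1 = 1 and tw(G) ≤ 1. G has an edge, so its treewidth is at least 1. Combining the bounds, tw(G) = 1.

1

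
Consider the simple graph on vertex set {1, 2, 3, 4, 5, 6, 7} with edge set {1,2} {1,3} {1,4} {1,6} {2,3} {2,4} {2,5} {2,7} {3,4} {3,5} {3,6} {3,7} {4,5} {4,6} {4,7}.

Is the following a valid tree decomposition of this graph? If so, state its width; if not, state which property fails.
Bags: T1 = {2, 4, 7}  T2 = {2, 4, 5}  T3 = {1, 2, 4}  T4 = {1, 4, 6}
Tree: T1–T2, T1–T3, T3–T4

No — vertex 3 appears in no bag.

A tree decomposition must satisfy three properties: every vertex lies in some bag; for every edge, both endpoints lie together in some bag; and for every vertex, the bags containing it form a connected subtree. Here vertex 3 appears in no bag, so the decomposition is invalid.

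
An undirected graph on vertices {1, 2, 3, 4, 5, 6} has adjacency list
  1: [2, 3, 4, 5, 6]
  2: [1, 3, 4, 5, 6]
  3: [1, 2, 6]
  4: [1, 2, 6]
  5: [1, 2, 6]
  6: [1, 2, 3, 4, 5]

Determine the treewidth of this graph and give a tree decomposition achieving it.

Treewidth 3.
Bags: B1 = {1, 2, 3, 6}  B2 = {1, 2, 4, 6}  B3 = {1, 2, 5, 6}
Tree: B1–B2, B1–B3

The largest bag has 4 vertices, giving width 3; this decomposition certifies tw(G) ≤ 3. Conversely, {1, 2, 3, 6} is a clique of size 4, and the vertices of any clique must share a bag in every tree decomposition; so some bag has ≥ 4 vertices and tw(G) ≥ 3. Therefore the treewidth is 3.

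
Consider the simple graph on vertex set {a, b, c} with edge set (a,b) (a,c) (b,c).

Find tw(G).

2

A width-2 tree decomposition is:
Bags: B1 = {a, b, c}
Tree: (single bag)
A single bag containing all 3 vertices is trivially a valid decomposition of width 2. For the lower bound, the 3 vertices {a, b, c} are pairwise adjacent, and any tree decomposition puts a clique entirely inside one bag — forcing width ≥ 2. Hence tw(G) = 2 exactly.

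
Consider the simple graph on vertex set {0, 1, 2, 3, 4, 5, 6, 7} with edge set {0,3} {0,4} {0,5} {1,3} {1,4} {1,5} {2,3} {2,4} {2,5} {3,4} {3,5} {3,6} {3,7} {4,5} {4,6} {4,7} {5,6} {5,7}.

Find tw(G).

3

A width-3 tree decomposition is:
Bags: B1 = {0, 3, 4, 5}  B2 = {1, 3, 4, 5}  B3 = {3, 4, 5, 6}  B4 = {3, 4, 5, 7}  B5 = {2, 3, 4, 5}
Tree: B1–B2, B1–B3, B1–B4, B3–B5
Every bag has size at most 4, so the width is 4 − 1 = 3 and tw(G) ≤ 3. Conversely, {0, 3, 4, 5} is a clique of size 4, and the vertices of any clique must share a bag in every tree decomposition; so some bag has ≥ 4 vertices and tw(G) ≥ 3. The upper and lower bounds meet at 3, so that is the treewidth.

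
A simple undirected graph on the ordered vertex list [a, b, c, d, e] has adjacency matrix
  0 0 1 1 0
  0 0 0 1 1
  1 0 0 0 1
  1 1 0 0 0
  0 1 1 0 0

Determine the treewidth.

A width-2 tree decomposition is:
Bags: B1 = {b, d, e}  B2 = {c, d, e}  B3 = {a, c, d}
Tree: B1–B2, B2–B3
Each bag holds 3 vertices, so the decomposition has width 2, which upper-bounds the treewidth. The edges d–b–e–c–a–d form a cycle, so G is not a tree and its treewidth is at least 2. The upper and lower bounds meet at 2, so that is the treewidth.

2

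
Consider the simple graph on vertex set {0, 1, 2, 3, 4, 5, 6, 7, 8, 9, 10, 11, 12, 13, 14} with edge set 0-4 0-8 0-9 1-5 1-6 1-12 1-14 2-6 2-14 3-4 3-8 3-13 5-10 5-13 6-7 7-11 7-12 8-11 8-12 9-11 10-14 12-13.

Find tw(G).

A width-3 tree decomposition is:
Bags: B1 = {2, 6, 10, 14}  B2 = {1, 6, 10, 14}  B3 = {1, 5, 6, 10}  B4 = {1, 5, 6, 7}  B5 = {1, 5, 7, 12}  B6 = {5, 7, 12, 13}  B7 = {7, 11, 12, 13}  B8 = {8, 11, 12, 13}  B9 = {3, 8, 11, 13}  B10 = {3, 8, 9, 11}  B11 = {0, 3, 8, 9}  B12 = {0, 3, 4, 9}
Tree: B1–B2, B2–B3, B3–B4, B4–B5, B5–B6, B6–B7, B7–B8, B8–B9, B9–B10, B10–B11, B11–B12
Each bag holds 4 vertices, so the decomposition has width 3, which upper-bounds the treewidth. For the lower bound: the 4 vertex sets {2,10,14}, {6}, {1}, {5,7,12,13} are disjoint, each induces a connected subgraph, and every pair is joined by at least one edge of G. Contracting each set to a single vertex therefore yields K_{4} as a minor, and since treewidth is minor-monotone, tw(G) ≥ tw(K_{4}) = 3. Hence tw(G) = 3 exactly.

3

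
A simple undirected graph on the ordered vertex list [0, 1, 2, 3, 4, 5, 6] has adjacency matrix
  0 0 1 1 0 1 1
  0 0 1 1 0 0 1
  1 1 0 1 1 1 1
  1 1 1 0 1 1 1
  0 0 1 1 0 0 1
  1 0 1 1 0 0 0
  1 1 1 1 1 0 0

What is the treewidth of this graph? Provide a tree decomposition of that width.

Each bag holds 4 vertices, so the decomposition has width 3, which upper-bounds the treewidth. On the other hand G contains the 4-clique {0, 2, 3, 5}. A clique must lie in a single bag of any decomposition, so no decomposition can have width below 3. Combining the bounds, tw(G) = 3.

Treewidth 3.
One optimal decomposition is:
Bags: B1 = {0, 2, 3, 6}  B2 = {1, 2, 3, 6}  B3 = {2, 3, 4, 6}  B4 = {0, 2, 3, 5}
Tree: B1–B2, B2–B3, B1–B4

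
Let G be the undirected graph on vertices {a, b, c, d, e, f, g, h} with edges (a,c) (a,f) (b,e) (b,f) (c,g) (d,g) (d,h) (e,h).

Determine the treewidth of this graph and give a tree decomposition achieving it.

Each bag holds 3 vertices, so the decomposition has width 2, which upper-bounds the treewidth. The edges h–d–g–c–a–f–b–e–h form a cycle, so G is not a tree and its treewidth is at least 2. Combining the bounds, tw(G) = 2.

Treewidth 2.
One optimal decomposition is:
Bags: B1 = {d, g, h}  B2 = {c, g, h}  B3 = {a, c, h}  B4 = {a, f, h}  B5 = {b, f, h}  B6 = {b, e, h}
Tree: B1–B2, B2–B3, B3–B4, B4–B5, B5–B6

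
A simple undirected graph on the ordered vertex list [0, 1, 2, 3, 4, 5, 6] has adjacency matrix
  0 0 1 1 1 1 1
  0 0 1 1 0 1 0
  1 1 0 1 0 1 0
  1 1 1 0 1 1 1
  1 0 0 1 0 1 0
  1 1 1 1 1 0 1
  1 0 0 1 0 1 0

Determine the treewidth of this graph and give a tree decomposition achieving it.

Treewidth 3.
One optimal decomposition is:
Bags: B1 = {0, 3, 4, 5}  B2 = {0, 2, 3, 5}  B3 = {1, 2, 3, 5}  B4 = {0, 3, 5, 6}
Tree: B1–B2, B2–B3, B1–B4

Each bag holds 4 vertices, so the decomposition has width 3, which upper-bounds the treewidth. On the other hand G contains the 4-clique {0, 2, 3, 5}. A clique must lie in a single bag of any decomposition, so no decomposition can have width below 3. Combining the bounds, tw(G) = 3.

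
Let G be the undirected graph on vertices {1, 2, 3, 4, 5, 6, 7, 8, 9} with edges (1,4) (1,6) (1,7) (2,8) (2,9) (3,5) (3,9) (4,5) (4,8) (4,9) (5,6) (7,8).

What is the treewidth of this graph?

3

A width-3 tree decomposition is:
Bags: B1 = {2, 3, 8, 9}  B2 = {3, 4, 8, 9}  B3 = {3, 4, 5, 8}  B4 = {4, 5, 7, 8}  B5 = {1, 4, 5, 7}  B6 = {1, 5, 6, 7}
Tree: B1–B2, B2–B3, B3–B4, B4–B5, B5–B6
Each bag holds 4 vertices, so the decomposition has width 3, which upper-bounds the treewidth. For the lower bound: the 4 vertex sets {2,3,9}, {8}, {4}, {1,5,6,7} are disjoint, each induces a connected subgraph, and every pair is joined by at least one edge of G. Contracting each set to a single vertex therefore yields K_{4} as a minor, and since treewidth is minor-monotone, tw(G) ≥ tw(K_{4}) = 3. The upper and lower bounds meet at 3, so that is the treewidth.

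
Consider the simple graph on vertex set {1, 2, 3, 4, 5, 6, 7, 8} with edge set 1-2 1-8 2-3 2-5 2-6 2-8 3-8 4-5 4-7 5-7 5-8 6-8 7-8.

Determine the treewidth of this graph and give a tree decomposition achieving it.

The largest bag has 3 vertices, giving width 2; this decomposition certifies tw(G) ≤ 2. Conversely, {1, 2, 8} is a clique of size 3, and the vertices of any clique must share a bag in every tree decomposition; so some bag has ≥ 3 vertices and tw(G) ≥ 2. Combining the bounds, tw(G) = 2.

Treewidth 2.
One such decomposition:
Bags: B1 = {2, 6, 8}  B2 = {2, 5, 8}  B3 = {5, 7, 8}  B4 = {2, 3, 8}  B5 = {4, 5, 7}  B6 = {1, 2, 8}
Tree: B1–B2, B2–B3, B2–B4, B3–B5, B2–B6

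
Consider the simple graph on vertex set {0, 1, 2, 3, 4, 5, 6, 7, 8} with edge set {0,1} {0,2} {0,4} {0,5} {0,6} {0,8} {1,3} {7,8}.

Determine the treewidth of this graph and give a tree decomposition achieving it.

The largest bag has 2 vertices, giving width 1; this decomposition certifies tw(G) ≤ 1. Any graph with an edge has treewidth ≥ 1, and G has the edge 0–8. Therefore the treewidth is 1.

Treewidth 1.
Bags: B1 = {0, 8}  B2 = {0, 1}  B3 = {0, 5}  B4 = {0, 6}  B5 = {7, 8}  B6 = {1, 3}  B7 = {0, 4}  B8 = {0, 2}
Tree: B1–B2, B2–B3, B1–B4, B1–B5, B2–B6, B4–B7, B4–B8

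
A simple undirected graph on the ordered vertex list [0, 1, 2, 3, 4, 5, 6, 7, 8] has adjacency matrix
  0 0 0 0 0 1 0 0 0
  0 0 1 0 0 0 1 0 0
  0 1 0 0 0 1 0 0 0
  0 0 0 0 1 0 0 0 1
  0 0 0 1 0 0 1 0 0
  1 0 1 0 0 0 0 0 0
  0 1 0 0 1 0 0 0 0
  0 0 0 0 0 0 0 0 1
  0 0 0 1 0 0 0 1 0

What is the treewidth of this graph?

1

A width-1 tree decomposition is:
Bags: B1 = {7, 8}  B2 = {3, 8}  B3 = {3, 4}  B4 = {4, 6}  B5 = {1, 6}  B6 = {1, 2}  B7 = {2, 5}  B8 = {0, 5}
Tree: B1–B2, B2–B3, B3–B4, B4–B5, B5–B6, B6–B7, B7–B8
The largest bag has 2 vertices, giving width 1; this decomposition certifies tw(G) ≤ 1. G has an edge, so its treewidth is at least 1. Hence tw(G) = 1 exactly.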